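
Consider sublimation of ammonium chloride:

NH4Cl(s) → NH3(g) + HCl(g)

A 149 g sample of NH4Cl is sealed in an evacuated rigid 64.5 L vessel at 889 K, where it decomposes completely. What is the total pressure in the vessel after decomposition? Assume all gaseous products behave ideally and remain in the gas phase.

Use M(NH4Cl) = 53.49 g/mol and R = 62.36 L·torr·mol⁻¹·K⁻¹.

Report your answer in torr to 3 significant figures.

4790 torr

n(NH4Cl) = 149 / 53.49 = 2.786 mol
n(gas produced) = (2/1) × 2.786 = 5.572 mol
P = nRT/V = 5.572 × 62.36 × 889 / 64.5 = 4789 torr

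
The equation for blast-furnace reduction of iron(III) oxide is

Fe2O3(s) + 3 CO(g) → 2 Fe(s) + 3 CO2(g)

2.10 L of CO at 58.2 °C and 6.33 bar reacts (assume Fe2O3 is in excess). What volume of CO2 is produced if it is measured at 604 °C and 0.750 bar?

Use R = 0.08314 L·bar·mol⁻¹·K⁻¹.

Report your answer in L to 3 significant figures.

46.9 L

n(CO) = PV/RT = (6.33 × 2.10) / (0.08314 × 331.35) = 0.4825 mol
n(CO2) = (3/3) × 0.4825 = 0.4825 mol
V = nRT/P = 0.4825 × 0.08314 × 877.15 / 0.750 = 46.92 L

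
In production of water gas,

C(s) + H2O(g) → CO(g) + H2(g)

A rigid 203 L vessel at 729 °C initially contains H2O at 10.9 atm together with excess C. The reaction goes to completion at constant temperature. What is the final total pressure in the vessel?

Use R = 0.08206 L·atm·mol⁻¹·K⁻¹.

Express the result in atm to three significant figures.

At constant T and V, P ∝ n(gas): 1 mol gas → 2 mol gas.
P_final = (2/1) × 10.9 = 21.80 atm

21.8 atm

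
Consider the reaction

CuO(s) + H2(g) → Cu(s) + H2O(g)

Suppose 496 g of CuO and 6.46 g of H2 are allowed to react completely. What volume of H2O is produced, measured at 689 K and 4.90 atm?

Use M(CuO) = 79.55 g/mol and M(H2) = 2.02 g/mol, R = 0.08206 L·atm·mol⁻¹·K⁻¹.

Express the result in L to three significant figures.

36.9 L

n(CuO) = 496 / 79.55 = 6.235 mol
n(H2) = 6.46 / 2.02 = 3.198 mol
For 6.235 mol CuO, stoichiometry requires (1/1) × 6.235 = 6.235 mol H2; 3.198 mol is available, so H2 is limiting.
n(H2O) = (1/1) × 3.198 = 3.198 mol
V(H2O) = nRT/P = 3.198 × 0.08206 × 689 / 4.90 = 36.90 L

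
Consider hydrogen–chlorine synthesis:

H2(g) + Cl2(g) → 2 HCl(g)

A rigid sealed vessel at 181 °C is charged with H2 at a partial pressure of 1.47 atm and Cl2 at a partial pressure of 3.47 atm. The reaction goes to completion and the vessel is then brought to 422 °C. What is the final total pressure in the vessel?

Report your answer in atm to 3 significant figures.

7.56 atm

Because the vessel is rigid and T is held at 181 °C, work the stoichiometry in partial pressures (P_i = n_iRT/V).
P(Cl2) required for 1.47 atm of H2 = (1/1) × 1.47 = 1.470 atm; available 3.47 atm, so H2 is limiting.
P(Cl2) remaining = 3.47 − (1/1) × 1.47 = 2.000 atm
P(gaseous products) = (2)/1 × 1.47 = 2.940 atm
P_total at 181 °C = 2.000 + 2.940 = 4.940 atm
Scaling to 422 °C: P = 4.940 × 695.15/454.15 = 7.561 atm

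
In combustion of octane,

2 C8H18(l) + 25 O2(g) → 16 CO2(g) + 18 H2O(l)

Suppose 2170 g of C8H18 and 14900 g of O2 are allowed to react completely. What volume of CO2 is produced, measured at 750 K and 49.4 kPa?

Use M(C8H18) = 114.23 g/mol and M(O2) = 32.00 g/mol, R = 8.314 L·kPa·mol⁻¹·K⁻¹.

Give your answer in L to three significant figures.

19200 L

n(C8H18) = 2170 / 114.23 = 19.00 mol
n(O2) = 14900 / 32.00 = 465.6 mol
For 19.00 mol C8H18, stoichiometry requires (25/2) × 19.00 = 237.5 mol O2; 465.6 mol is available, so C8H18 is limiting.
n(CO2) = (16/2) × 19.00 = 152.0 mol
V(CO2) = nRT/P = 152.0 × 8.314 × 750 / 49.4 = 19190 L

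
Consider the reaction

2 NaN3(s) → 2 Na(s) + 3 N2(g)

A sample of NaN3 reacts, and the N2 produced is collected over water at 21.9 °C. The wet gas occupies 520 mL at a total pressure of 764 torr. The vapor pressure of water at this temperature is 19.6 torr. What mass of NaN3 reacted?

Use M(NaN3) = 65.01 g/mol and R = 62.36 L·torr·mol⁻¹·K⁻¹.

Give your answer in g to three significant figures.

0.912 g

P(N2) = 764 − 19.6 = 744.4 torr
n(N2) = PV/RT = (744.4 × 0.5200) / (62.36 × 295.05) = 0.02104 mol
n(NaN3) = (2/3) × 0.02104 = 0.01403 mol
m(NaN3) = 0.01403 × 65.01 = 0.9121 g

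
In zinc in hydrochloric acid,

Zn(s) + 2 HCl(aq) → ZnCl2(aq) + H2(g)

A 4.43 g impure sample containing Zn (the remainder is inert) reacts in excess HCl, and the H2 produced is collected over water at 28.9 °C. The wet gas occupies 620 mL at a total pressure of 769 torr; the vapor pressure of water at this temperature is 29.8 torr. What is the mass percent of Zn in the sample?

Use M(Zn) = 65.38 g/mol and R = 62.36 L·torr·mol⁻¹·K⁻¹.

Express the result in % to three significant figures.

P(H2) = 769 − 29.8 = 739.2 torr
n(H2) = PV/RT = (739.2 × 0.6200) / (62.36 × 302.05) = 0.02433 mol
n(Zn) = (1/1) × 0.02433 = 0.02433 mol
m(Zn) = 0.02433 × 65.38 = 1.591 g
%Zn = 1.591 / 4.43 × 100 = 35.91%

35.9 %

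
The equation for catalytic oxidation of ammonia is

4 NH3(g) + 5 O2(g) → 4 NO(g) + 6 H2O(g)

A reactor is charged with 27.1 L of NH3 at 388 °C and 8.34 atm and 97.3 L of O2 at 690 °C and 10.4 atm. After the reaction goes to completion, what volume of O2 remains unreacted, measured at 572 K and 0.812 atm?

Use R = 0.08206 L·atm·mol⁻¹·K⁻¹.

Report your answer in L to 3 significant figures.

439 L

n(NH3) = PV/RT = (8.34 × 27.1) / (0.08206 × 661.15) = 4.166 mol
n(O2) = PV/RT = (10.4 × 97.3) / (0.08206 × 963.15) = 12.80 mol
For 4.166 mol NH3, stoichiometry requires (5/4) × 4.166 = 5.208 mol O2; 12.80 mol is available, so NH3 is limiting.
n(O2) consumed = (5/4) × 4.166 = 5.208 mol; remaining = 12.80 − 5.208 = 7.592 mol
V(O2) = nRT/P = 7.592 × 0.08206 × 572 / 0.812 = 438.9 L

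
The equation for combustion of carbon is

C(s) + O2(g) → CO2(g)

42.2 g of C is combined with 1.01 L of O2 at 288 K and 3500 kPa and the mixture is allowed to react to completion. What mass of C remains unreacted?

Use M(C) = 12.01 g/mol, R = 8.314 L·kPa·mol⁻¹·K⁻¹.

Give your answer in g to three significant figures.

n(C) = 42.2 / 12.01 = 3.514 mol
n(O2) = PV/RT = (3500 × 1.01) / (8.314 × 288) = 1.476 mol
For 3.514 mol C, stoichiometry requires (1/1) × 3.514 = 3.514 mol O2; 1.476 mol is available, so O2 is limiting.
n(C) consumed = (1/1) × 1.476 = 1.476 mol; remaining = 3.514 − 1.476 = 2.038 mol
m(C) = 2.038 × 12.01 = 24.48 g

24.5 g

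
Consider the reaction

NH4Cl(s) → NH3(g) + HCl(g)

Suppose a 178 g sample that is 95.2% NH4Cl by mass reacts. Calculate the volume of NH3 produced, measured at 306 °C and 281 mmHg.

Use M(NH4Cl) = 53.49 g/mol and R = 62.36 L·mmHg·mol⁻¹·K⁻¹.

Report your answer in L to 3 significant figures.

mass of NH4Cl = 178 × 95.2/100 = 169.5 g
n(NH4Cl) = 169.5 / 53.49 = 3.169 mol
n(NH3) = (1/1) × 3.169 = 3.169 mol
V = nRT/P = 3.169 × 62.36 × 579.15 / 281 = 407.3 L

407 L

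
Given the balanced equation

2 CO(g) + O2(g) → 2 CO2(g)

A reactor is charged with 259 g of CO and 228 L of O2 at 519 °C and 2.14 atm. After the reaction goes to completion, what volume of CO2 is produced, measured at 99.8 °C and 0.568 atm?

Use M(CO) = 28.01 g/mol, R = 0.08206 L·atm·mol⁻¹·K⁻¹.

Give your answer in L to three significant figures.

n(CO) = 259 / 28.01 = 9.247 mol
n(O2) = PV/RT = (2.14 × 228) / (0.08206 × 792.15) = 7.506 mol
For 9.247 mol CO, stoichiometry requires (1/2) × 9.247 = 4.623 mol O2; 7.506 mol is available, so CO is limiting.
n(CO2) = (2/2) × 9.247 = 9.247 mol
V(CO2) = nRT/P = 9.247 × 0.08206 × 372.95 / 0.568 = 498.2 L

498 L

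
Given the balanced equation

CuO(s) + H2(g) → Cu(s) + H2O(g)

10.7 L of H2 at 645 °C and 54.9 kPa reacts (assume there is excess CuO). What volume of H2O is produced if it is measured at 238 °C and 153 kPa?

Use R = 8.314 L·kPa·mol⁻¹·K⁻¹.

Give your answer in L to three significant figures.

2.14 L

n(H2) = PV/RT = (54.9 × 10.7) / (8.314 × 918.15) = 0.07695 mol
n(H2O) = (1/1) × 0.07695 = 0.07695 mol
V = nRT/P = 0.07695 × 8.314 × 511.15 / 153 = 2.137 L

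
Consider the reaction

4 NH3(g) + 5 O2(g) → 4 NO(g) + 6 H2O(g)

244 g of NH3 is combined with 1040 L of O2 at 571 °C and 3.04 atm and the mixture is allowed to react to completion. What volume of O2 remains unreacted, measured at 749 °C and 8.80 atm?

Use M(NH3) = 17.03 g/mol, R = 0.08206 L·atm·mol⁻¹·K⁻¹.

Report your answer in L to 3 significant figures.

264 L

n(NH3) = 244 / 17.03 = 14.33 mol
n(O2) = PV/RT = (3.04 × 1040) / (0.08206 × 844.15) = 45.64 mol
For 14.33 mol NH3, stoichiometry requires (5/4) × 14.33 = 17.91 mol O2; 45.64 mol is available, so NH3 is limiting.
n(O2) consumed = (5/4) × 14.33 = 17.91 mol; remaining = 45.64 − 17.91 = 27.73 mol
V(O2) = nRT/P = 27.73 × 0.08206 × 1022.15 / 8.80 = 264.3 L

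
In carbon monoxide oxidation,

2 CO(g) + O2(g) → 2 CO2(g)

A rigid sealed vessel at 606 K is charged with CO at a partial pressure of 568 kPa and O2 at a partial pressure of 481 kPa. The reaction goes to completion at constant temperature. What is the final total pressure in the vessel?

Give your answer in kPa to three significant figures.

765 kPa

With V and T fixed, P_i ∝ n_i, so the mole ratios apply directly to partial pressures at 606 K.
P(O2) required for 568 kPa of CO = (1/2) × 568 = 284.0 kPa; available 481 kPa, so CO is limiting.
P(O2) remaining = 481 − (1/2) × 568 = 197.0 kPa
P(gaseous products) = (2)/2 × 568 = 568.0 kPa
P_total at 606 K = 197.0 + 568.0 = 765.0 kPa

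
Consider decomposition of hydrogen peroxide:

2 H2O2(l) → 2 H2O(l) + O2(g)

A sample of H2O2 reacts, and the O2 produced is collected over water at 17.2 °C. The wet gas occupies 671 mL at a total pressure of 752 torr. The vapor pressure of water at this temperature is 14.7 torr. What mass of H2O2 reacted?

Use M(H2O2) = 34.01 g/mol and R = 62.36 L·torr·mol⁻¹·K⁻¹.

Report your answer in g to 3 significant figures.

P(O2) = 752 − 14.7 = 737.3 torr
n(O2) = PV/RT = (737.3 × 0.6710) / (62.36 × 290.35) = 0.02732 mol
n(H2O2) = (2/1) × 0.02732 = 0.05464 mol
m(H2O2) = 0.05464 × 34.01 = 1.858 g

1.86 g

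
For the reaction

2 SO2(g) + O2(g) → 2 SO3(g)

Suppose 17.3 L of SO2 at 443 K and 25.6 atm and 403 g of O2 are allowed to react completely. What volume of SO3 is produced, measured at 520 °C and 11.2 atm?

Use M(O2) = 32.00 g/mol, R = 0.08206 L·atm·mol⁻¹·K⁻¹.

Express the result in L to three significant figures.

70.8 L

n(SO2) = PV/RT = (25.6 × 17.3) / (0.08206 × 443) = 12.18 mol
n(O2) = 403 / 32.00 = 12.59 mol
For 12.18 mol SO2, stoichiometry requires (1/2) × 12.18 = 6.090 mol O2; 12.59 mol is available, so SO2 is limiting.
n(SO3) = (2/2) × 12.18 = 12.18 mol
V(SO3) = nRT/P = 12.18 × 0.08206 × 793.15 / 11.2 = 70.78 L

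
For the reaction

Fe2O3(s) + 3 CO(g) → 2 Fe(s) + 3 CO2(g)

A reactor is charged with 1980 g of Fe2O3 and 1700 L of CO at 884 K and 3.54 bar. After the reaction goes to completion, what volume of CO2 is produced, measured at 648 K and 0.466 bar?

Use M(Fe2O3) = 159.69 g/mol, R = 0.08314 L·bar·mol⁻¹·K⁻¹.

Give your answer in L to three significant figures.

n(Fe2O3) = 1980 / 159.69 = 12.40 mol
n(CO) = PV/RT = (3.54 × 1700) / (0.08314 × 884) = 81.88 mol
For 12.40 mol Fe2O3, stoichiometry requires (3/1) × 12.40 = 37.20 mol CO; 81.88 mol is available, so Fe2O3 is limiting.
n(CO2) = (3/1) × 12.40 = 37.20 mol
V(CO2) = nRT/P = 37.20 × 0.08314 × 648 / 0.466 = 4301 L

4300 L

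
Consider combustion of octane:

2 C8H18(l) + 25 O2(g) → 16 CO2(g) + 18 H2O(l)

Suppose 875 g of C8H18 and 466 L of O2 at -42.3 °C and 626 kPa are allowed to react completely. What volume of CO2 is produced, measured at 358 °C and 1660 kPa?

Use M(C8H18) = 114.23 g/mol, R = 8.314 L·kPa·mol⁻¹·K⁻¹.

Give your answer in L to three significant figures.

n(C8H18) = 875 / 114.23 = 7.660 mol
n(O2) = PV/RT = (626 × 466) / (8.314 × 230.85) = 152.0 mol
For 7.660 mol C8H18, stoichiometry requires (25/2) × 7.660 = 95.75 mol O2; 152.0 mol is available, so C8H18 is limiting.
n(CO2) = (16/2) × 7.660 = 61.28 mol
V(CO2) = nRT/P = 61.28 × 8.314 × 631.15 / 1660 = 193.7 L

194 L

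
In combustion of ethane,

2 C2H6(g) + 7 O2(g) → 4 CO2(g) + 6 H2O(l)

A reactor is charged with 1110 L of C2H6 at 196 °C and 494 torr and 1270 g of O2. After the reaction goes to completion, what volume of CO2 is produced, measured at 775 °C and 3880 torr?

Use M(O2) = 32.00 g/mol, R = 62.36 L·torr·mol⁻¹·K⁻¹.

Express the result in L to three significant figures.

382 L

n(C2H6) = PV/RT = (494 × 1110) / (62.36 × 469.15) = 18.74 mol
n(O2) = 1270 / 32.00 = 39.69 mol
For 18.74 mol C2H6, stoichiometry requires (7/2) × 18.74 = 65.59 mol O2; 39.69 mol is available, so O2 is limiting.
n(CO2) = (4/7) × 39.69 = 22.68 mol
V(CO2) = nRT/P = 22.68 × 62.36 × 1048.15 / 3880 = 382.1 L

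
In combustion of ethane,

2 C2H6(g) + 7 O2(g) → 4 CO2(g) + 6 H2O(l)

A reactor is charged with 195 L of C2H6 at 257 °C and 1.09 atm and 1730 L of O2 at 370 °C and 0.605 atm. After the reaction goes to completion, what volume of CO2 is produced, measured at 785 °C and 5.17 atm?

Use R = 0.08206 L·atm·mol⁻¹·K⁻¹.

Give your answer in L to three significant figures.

164 L

n(C2H6) = PV/RT = (1.09 × 195) / (0.08206 × 530.15) = 4.886 mol
n(O2) = PV/RT = (0.605 × 1730) / (0.08206 × 643.15) = 19.83 mol
For 4.886 mol C2H6, stoichiometry requires (7/2) × 4.886 = 17.10 mol O2; 19.83 mol is available, so C2H6 is limiting.
n(CO2) = (4/2) × 4.886 = 9.772 mol
V(CO2) = nRT/P = 9.772 × 0.08206 × 1058.15 / 5.17 = 164.1 L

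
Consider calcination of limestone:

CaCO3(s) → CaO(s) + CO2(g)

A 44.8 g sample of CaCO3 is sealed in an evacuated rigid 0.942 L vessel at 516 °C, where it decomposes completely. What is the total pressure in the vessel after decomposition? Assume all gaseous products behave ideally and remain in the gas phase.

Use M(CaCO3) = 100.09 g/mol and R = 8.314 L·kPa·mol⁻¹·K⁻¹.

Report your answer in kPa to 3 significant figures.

n(CaCO3) = 44.8 / 100.09 = 0.4476 mol
n(gas produced) = (1/1) × 0.4476 = 0.4476 mol
P = nRT/V = 0.4476 × 8.314 × 789.15 / 0.942 = 3118 kPa

3120 kPa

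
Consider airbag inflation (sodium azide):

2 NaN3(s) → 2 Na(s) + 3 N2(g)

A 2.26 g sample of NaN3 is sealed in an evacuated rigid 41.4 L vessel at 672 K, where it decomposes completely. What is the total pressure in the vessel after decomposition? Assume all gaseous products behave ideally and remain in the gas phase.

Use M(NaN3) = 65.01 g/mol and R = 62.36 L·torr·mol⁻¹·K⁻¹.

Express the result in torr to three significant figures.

52.8 torr

n(NaN3) = 2.26 / 65.01 = 0.03476 mol
n(gas produced) = (3/2) × 0.03476 = 0.05214 mol
P = nRT/V = 0.05214 × 62.36 × 672 / 41.4 = 52.78 torr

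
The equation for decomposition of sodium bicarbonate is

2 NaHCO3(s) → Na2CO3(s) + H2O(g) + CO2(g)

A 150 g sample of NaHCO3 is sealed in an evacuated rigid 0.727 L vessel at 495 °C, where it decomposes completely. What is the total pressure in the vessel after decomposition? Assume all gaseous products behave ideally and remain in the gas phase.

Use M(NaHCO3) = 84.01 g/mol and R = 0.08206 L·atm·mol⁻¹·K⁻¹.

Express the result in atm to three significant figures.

155 atm

n(NaHCO3) = 150 / 84.01 = 1.786 mol
n(gas produced) = (2/2) × 1.786 = 1.786 mol
P = nRT/V = 1.786 × 0.08206 × 768.15 / 0.727 = 154.9 atm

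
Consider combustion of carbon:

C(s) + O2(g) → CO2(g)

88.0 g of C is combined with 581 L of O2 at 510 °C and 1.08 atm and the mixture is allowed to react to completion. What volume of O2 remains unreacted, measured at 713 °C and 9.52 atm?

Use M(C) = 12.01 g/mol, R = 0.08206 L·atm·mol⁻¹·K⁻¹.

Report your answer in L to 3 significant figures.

20.7 L

n(C) = 88.0 / 12.01 = 7.327 mol
n(O2) = PV/RT = (1.08 × 581) / (0.08206 × 783.15) = 9.764 mol
For 7.327 mol C, stoichiometry requires (1/1) × 7.327 = 7.327 mol O2; 9.764 mol is available, so C is limiting.
n(O2) consumed = (1/1) × 7.327 = 7.327 mol; remaining = 9.764 − 7.327 = 2.437 mol
V(O2) = nRT/P = 2.437 × 0.08206 × 986.15 / 9.52 = 20.72 L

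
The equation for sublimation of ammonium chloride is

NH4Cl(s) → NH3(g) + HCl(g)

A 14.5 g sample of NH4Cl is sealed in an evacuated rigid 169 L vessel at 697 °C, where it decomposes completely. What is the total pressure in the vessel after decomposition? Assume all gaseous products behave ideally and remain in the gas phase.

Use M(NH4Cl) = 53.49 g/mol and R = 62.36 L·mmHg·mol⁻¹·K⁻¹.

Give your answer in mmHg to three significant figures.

194 mmHg

n(NH4Cl) = 14.5 / 53.49 = 0.2711 mol
n(gas produced) = (2/1) × 0.2711 = 0.5422 mol
P = nRT/V = 0.5422 × 62.36 × 970.15 / 169 = 194.1 mmHg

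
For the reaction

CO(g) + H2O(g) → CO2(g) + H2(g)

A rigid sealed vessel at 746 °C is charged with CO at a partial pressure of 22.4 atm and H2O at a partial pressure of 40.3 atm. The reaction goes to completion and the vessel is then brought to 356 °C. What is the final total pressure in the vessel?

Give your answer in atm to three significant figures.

Because the vessel is rigid and T is held at 746 °C, work the stoichiometry in partial pressures (P_i = n_iRT/V).
P(H2O) required for 22.4 atm of CO = (1/1) × 22.4 = 22.40 atm; available 40.3 atm, so CO is limiting.
P(H2O) remaining = 40.3 − (1/1) × 22.4 = 17.90 atm
P(gaseous products) = (1+1)/1 × 22.4 = 44.80 atm
P_total at 746 °C = 17.90 + 44.80 = 62.70 atm
Scaling to 356 °C: P = 62.70 × 629.15/1019.15 = 38.71 atm

38.7 atm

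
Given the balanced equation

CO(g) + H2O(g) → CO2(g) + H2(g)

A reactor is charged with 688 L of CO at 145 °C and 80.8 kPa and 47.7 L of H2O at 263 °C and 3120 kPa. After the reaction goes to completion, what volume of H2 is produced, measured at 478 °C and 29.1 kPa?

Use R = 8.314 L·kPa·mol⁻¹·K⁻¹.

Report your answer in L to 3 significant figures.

3430 L

n(CO) = PV/RT = (80.8 × 688) / (8.314 × 418.15) = 15.99 mol
n(H2O) = PV/RT = (3120 × 47.7) / (8.314 × 536.15) = 33.39 mol
For 15.99 mol CO, stoichiometry requires (1/1) × 15.99 = 15.99 mol H2O; 33.39 mol is available, so CO is limiting.
n(H2) = (1/1) × 15.99 = 15.99 mol
V(H2) = nRT/P = 15.99 × 8.314 × 751.15 / 29.1 = 3432 L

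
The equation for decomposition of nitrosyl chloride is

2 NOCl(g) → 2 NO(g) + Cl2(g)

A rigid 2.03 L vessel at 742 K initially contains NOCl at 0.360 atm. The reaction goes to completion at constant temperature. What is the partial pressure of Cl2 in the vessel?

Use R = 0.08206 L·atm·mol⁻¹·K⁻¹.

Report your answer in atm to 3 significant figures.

n(NOCl)₀ = PV/RT = (0.360 × 2.03) / (0.08206 × 742) = 0.01200 mol
n(Cl2) = (1/2) × 0.01200 = 0.006000 mol
P(Cl2) = nRT/V = 0.006000 × 0.08206 × 742 / 2.03 = 0.1800 atm

0.180 atm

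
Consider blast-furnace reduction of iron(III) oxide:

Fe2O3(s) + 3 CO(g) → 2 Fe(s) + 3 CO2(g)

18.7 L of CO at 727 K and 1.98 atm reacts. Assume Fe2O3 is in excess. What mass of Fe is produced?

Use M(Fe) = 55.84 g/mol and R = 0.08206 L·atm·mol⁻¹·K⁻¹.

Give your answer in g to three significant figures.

23.1 g

n(CO) = PV/RT = (1.98 × 18.7) / (0.08206 × 727) = 0.6206 mol
n(Fe) = (2/3) × 0.6206 = 0.4137 mol
m(Fe) = 0.4137 × 55.84 = 23.10 g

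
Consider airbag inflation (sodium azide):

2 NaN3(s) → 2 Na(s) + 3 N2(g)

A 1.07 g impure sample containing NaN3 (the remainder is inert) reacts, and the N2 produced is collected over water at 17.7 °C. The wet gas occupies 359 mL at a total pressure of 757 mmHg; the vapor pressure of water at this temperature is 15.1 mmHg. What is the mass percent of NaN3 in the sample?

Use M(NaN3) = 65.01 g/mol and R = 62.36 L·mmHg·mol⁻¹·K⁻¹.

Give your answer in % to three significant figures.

59.5 %

P(N2) = 757 − 15.1 = 741.9 mmHg
n(N2) = PV/RT = (741.9 × 0.3590) / (62.36 × 290.85) = 0.01468 mol
n(NaN3) = (2/3) × 0.01468 = 0.009787 mol
m(NaN3) = 0.009787 × 65.01 = 0.6363 g
%NaN3 = 0.6363 / 1.07 × 100 = 59.47%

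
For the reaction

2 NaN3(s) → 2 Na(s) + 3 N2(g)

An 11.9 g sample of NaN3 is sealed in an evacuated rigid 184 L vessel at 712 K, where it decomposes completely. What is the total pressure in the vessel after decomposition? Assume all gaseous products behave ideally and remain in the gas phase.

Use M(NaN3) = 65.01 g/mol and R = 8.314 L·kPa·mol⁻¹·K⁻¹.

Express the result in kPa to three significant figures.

n(NaN3) = 11.9 / 65.01 = 0.1830 mol
n(gas produced) = (3/2) × 0.1830 = 0.2745 mol
P = nRT/V = 0.2745 × 8.314 × 712 / 184 = 8.831 kPa

8.83 kPa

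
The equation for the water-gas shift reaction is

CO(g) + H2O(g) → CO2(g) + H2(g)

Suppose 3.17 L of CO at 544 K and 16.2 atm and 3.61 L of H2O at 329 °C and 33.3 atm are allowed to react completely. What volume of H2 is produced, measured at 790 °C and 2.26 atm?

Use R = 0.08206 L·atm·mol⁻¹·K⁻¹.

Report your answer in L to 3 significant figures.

44.4 L

n(CO) = PV/RT = (16.2 × 3.17) / (0.08206 × 544) = 1.150 mol
n(H2O) = PV/RT = (33.3 × 3.61) / (0.08206 × 602.15) = 2.433 mol
For 1.150 mol CO, stoichiometry requires (1/1) × 1.150 = 1.150 mol H2O; 2.433 mol is available, so CO is limiting.
n(H2) = (1/1) × 1.150 = 1.150 mol
V(H2) = nRT/P = 1.150 × 0.08206 × 1063.15 / 2.26 = 44.39 L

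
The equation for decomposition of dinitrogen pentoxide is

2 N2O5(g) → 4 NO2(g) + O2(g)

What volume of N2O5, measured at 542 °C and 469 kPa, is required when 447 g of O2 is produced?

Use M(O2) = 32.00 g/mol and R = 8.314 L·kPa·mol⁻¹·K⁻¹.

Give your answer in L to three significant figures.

n(O2) = 447.0 / 32.00 = 13.97 mol
n(N2O5) = (2/1) × 13.97 = 27.94 mol
V = nRT/P = 27.94 × 8.314 × 815.15 / 469 = 403.7 L

404 L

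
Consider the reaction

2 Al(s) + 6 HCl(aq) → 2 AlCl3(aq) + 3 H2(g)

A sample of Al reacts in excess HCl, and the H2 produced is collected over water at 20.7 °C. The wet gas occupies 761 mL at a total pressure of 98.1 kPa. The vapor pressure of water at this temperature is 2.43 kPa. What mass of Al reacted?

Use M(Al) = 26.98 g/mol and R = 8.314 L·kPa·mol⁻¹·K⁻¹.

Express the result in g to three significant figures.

0.536 g

P(H2) = 98.1 − 2.43 = 95.67 kPa
n(H2) = PV/RT = (95.67 × 0.7610) / (8.314 × 293.85) = 0.02980 mol
n(Al) = (2/3) × 0.02980 = 0.01987 mol
m(Al) = 0.01987 × 26.98 = 0.5361 g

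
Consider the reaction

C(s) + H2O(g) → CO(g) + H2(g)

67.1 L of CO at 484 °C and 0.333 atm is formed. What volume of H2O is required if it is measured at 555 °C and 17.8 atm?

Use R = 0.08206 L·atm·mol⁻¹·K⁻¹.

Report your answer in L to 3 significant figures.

n(CO) = PV/RT = (0.333 × 67.1) / (0.08206 × 757.15) = 0.3596 mol
n(H2O) = (1/1) × 0.3596 = 0.3596 mol
V = nRT/P = 0.3596 × 0.08206 × 828.15 / 17.8 = 1.373 L

1.37 L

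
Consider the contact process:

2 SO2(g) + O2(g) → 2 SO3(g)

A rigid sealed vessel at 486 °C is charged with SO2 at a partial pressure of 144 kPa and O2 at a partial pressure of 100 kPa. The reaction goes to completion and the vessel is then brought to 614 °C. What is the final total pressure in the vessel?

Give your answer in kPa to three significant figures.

Because the vessel is rigid and T is held at 486 °C, work the stoichiometry in partial pressures (P_i = n_iRT/V).
P(O2) required for 144 kPa of SO2 = (1/2) × 144 = 72.00 kPa; available 100 kPa, so SO2 is limiting.
P(O2) remaining = 100 − (1/2) × 144 = 28.00 kPa
P(gaseous products) = (2)/2 × 144 = 144.0 kPa
P_total at 486 °C = 28.00 + 144.0 = 172.0 kPa
Scaling to 614 °C: P = 172.0 × 887.15/759.15 = 201.0 kPa

201 kPa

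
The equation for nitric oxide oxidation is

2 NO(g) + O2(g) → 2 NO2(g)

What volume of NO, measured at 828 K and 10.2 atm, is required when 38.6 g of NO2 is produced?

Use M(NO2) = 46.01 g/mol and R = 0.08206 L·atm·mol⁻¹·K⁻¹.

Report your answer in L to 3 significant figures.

n(NO2) = 38.60 / 46.01 = 0.8389 mol
n(NO) = (2/2) × 0.8389 = 0.8389 mol
V = nRT/P = 0.8389 × 0.08206 × 828 / 10.2 = 5.588 L

5.59 L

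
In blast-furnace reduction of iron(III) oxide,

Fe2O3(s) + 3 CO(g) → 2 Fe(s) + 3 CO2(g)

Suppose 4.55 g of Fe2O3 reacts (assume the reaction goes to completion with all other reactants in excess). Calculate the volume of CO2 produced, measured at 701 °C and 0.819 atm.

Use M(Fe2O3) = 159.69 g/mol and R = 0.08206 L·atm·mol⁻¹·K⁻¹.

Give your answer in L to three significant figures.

8.34 L

n(Fe2O3) = 4.550 / 159.69 = 0.02849 mol
n(CO2) = (3/1) × 0.02849 = 0.08547 mol
V = nRT/P = 0.08547 × 0.08206 × 974.15 / 0.819 = 8.342 L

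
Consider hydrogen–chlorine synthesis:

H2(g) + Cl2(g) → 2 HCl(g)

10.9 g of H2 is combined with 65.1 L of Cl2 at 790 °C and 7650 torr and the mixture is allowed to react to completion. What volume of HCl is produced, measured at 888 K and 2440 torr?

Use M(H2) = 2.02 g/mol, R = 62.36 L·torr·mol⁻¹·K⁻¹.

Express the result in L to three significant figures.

245 L

n(H2) = 10.9 / 2.02 = 5.396 mol
n(Cl2) = PV/RT = (7650 × 65.1) / (62.36 × 1063.15) = 7.512 mol
For 5.396 mol H2, stoichiometry requires (1/1) × 5.396 = 5.396 mol Cl2; 7.512 mol is available, so H2 is limiting.
n(HCl) = (2/1) × 5.396 = 10.79 mol
V(HCl) = nRT/P = 10.79 × 62.36 × 888 / 2440 = 244.9 L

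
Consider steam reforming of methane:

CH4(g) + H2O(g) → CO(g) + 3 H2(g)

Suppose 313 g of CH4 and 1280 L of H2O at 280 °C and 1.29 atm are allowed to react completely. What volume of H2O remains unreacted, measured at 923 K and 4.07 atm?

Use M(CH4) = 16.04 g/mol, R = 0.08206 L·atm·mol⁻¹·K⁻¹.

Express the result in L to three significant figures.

n(CH4) = 313 / 16.04 = 19.51 mol
n(H2O) = PV/RT = (1.29 × 1280) / (0.08206 × 553.15) = 36.38 mol
For 19.51 mol CH4, stoichiometry requires (1/1) × 19.51 = 19.51 mol H2O; 36.38 mol is available, so CH4 is limiting.
n(H2O) consumed = (1/1) × 19.51 = 19.51 mol; remaining = 36.38 − 19.51 = 16.87 mol
V(H2O) = nRT/P = 16.87 × 0.08206 × 923 / 4.07 = 313.9 L

314 L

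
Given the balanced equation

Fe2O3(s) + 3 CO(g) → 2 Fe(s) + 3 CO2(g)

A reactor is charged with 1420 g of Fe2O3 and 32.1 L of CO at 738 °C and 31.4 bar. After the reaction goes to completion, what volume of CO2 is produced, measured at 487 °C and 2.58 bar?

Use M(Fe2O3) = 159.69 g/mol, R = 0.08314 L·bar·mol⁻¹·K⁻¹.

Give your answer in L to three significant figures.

n(Fe2O3) = 1420 / 159.69 = 8.892 mol
n(CO) = PV/RT = (31.4 × 32.1) / (0.08314 × 1011.15) = 11.99 mol
For 8.892 mol Fe2O3, stoichiometry requires (3/1) × 8.892 = 26.68 mol CO; 11.99 mol is available, so CO is limiting.
n(CO2) = (3/3) × 11.99 = 11.99 mol
V(CO2) = nRT/P = 11.99 × 0.08314 × 760.15 / 2.58 = 293.7 L

294 L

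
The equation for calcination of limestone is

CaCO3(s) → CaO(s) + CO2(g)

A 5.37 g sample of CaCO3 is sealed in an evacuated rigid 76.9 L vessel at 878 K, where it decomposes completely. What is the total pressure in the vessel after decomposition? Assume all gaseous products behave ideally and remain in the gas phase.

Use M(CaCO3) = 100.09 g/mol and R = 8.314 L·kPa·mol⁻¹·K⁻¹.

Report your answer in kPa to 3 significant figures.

n(CaCO3) = 5.37 / 100.09 = 0.05365 mol
n(gas produced) = (1/1) × 0.05365 = 0.05365 mol
P = nRT/V = 0.05365 × 8.314 × 878 / 76.9 = 5.093 kPa

5.09 kPa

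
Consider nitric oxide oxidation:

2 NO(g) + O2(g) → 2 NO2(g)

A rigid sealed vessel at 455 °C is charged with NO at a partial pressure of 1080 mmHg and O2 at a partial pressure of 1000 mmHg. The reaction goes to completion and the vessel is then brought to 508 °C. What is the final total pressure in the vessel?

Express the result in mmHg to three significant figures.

With V and T fixed, P_i ∝ n_i, so the mole ratios apply directly to partial pressures at 455 °C.
P(O2) required for 1080 mmHg of NO = (1/2) × 1080 = 540.0 mmHg; available 1000 mmHg, so NO is limiting.
P(O2) remaining = 1000 − (1/2) × 1080 = 460.0 mmHg
P(gaseous products) = (2)/2 × 1080 = 1080 mmHg
P_total at 455 °C = 460.0 + 1080 = 1540 mmHg
Scaling to 508 °C: P = 1540 × 781.15/728.15 = 1652 mmHg

1650 mmHg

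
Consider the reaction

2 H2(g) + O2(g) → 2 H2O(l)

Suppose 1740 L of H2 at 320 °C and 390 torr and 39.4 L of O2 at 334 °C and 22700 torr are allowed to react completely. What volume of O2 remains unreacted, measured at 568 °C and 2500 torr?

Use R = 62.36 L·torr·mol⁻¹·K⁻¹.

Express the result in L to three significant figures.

303 L

n(H2) = PV/RT = (390 × 1740) / (62.36 × 593.15) = 18.35 mol
n(O2) = PV/RT = (22700 × 39.4) / (62.36 × 607.15) = 23.62 mol
For 18.35 mol H2, stoichiometry requires (1/2) × 18.35 = 9.175 mol O2; 23.62 mol is available, so H2 is limiting.
n(O2) consumed = (1/2) × 18.35 = 9.175 mol; remaining = 23.62 − 9.175 = 14.45 mol
V(O2) = nRT/P = 14.45 × 62.36 × 841.15 / 2500 = 303.2 L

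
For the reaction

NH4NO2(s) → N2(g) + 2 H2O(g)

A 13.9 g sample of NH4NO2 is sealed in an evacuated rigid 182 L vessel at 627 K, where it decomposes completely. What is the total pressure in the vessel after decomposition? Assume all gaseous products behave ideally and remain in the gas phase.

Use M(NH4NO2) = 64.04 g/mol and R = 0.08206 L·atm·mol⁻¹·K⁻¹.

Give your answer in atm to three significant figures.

n(NH4NO2) = 13.9 / 64.04 = 0.2171 mol
n(gas produced) = (3/1) × 0.2171 = 0.6513 mol
P = nRT/V = 0.6513 × 0.08206 × 627 / 182 = 0.1841 atm

0.184 atm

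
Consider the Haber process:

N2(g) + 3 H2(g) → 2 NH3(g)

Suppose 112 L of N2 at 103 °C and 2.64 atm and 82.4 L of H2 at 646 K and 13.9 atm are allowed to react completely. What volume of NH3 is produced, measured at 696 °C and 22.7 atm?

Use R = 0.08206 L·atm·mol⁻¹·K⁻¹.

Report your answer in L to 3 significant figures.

n(N2) = PV/RT = (2.64 × 112) / (0.08206 × 376.15) = 9.579 mol
n(H2) = PV/RT = (13.9 × 82.4) / (0.08206 × 646) = 21.61 mol
For 9.579 mol N2, stoichiometry requires (3/1) × 9.579 = 28.74 mol H2; 21.61 mol is available, so H2 is limiting.
n(NH3) = (2/3) × 21.61 = 14.41 mol
V(NH3) = nRT/P = 14.41 × 0.08206 × 969.15 / 22.7 = 50.48 L

50.5 L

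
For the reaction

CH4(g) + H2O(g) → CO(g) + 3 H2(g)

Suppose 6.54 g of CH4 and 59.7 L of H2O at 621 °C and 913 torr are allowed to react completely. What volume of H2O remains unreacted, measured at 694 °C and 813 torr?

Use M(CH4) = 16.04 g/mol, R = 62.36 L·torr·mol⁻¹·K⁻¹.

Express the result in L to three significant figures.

42.3 L

n(CH4) = 6.54 / 16.04 = 0.4077 mol
n(H2O) = PV/RT = (913 × 59.7) / (62.36 × 894.15) = 0.9775 mol
For 0.4077 mol CH4, stoichiometry requires (1/1) × 0.4077 = 0.4077 mol H2O; 0.9775 mol is available, so CH4 is limiting.
n(H2O) consumed = (1/1) × 0.4077 = 0.4077 mol; remaining = 0.9775 − 0.4077 = 0.5698 mol
V(H2O) = nRT/P = 0.5698 × 62.36 × 967.15 / 813 = 42.27 L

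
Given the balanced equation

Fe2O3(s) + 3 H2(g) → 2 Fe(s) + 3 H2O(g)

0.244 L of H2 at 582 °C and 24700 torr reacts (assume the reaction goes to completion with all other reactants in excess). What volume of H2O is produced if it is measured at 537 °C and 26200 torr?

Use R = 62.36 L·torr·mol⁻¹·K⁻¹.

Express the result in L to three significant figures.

0.218 L

n(H2) = PV/RT = (24700 × 0.244) / (62.36 × 855.15) = 0.1130 mol
n(H2O) = (3/3) × 0.1130 = 0.1130 mol
V = nRT/P = 0.1130 × 62.36 × 810.15 / 26200 = 0.2179 L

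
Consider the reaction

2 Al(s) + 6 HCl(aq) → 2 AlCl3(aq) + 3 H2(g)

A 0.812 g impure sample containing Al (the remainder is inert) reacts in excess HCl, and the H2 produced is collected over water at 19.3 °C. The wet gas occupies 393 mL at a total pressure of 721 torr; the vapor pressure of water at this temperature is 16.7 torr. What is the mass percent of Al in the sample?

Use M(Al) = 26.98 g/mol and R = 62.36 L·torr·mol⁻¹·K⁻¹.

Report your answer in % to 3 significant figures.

33.6 %

P(H2) = 721 − 16.7 = 704.3 torr
n(H2) = PV/RT = (704.3 × 0.3930) / (62.36 × 292.45) = 0.01518 mol
n(Al) = (2/3) × 0.01518 = 0.01012 mol
m(Al) = 0.01012 × 26.98 = 0.2730 g
%Al = 0.2730 / 0.812 × 100 = 33.62%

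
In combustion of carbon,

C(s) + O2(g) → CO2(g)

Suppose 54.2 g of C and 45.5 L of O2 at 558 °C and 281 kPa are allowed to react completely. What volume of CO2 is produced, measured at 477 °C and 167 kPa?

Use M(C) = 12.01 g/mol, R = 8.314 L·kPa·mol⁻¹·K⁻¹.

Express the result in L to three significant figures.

69.1 L

n(C) = 54.2 / 12.01 = 4.513 mol
n(O2) = PV/RT = (281 × 45.5) / (8.314 × 831.15) = 1.850 mol
For 4.513 mol C, stoichiometry requires (1/1) × 4.513 = 4.513 mol O2; 1.850 mol is available, so O2 is limiting.
n(CO2) = (1/1) × 1.850 = 1.850 mol
V(CO2) = nRT/P = 1.850 × 8.314 × 750.15 / 167 = 69.09 L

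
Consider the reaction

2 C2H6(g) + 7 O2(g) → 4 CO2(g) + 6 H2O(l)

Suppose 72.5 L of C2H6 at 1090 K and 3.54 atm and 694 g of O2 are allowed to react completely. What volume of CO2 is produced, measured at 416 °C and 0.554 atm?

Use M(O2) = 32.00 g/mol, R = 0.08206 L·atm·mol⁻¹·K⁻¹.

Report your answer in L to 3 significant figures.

n(C2H6) = PV/RT = (3.54 × 72.5) / (0.08206 × 1090) = 2.869 mol
n(O2) = 694 / 32.00 = 21.69 mol
For 2.869 mol C2H6, stoichiometry requires (7/2) × 2.869 = 10.04 mol O2; 21.69 mol is available, so C2H6 is limiting.
n(CO2) = (4/2) × 2.869 = 5.738 mol
V(CO2) = nRT/P = 5.738 × 0.08206 × 689.15 / 0.554 = 585.7 L

586 L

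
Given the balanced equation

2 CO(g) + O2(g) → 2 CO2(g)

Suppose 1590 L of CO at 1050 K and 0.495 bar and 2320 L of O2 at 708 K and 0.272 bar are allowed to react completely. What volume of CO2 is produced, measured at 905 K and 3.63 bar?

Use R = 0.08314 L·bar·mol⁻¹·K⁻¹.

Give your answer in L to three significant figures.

n(CO) = PV/RT = (0.495 × 1590) / (0.08314 × 1050) = 9.016 mol
n(O2) = PV/RT = (0.272 × 2320) / (0.08314 × 708) = 10.72 mol
For 9.016 mol CO, stoichiometry requires (1/2) × 9.016 = 4.508 mol O2; 10.72 mol is available, so CO is limiting.
n(CO2) = (2/2) × 9.016 = 9.016 mol
V(CO2) = nRT/P = 9.016 × 0.08314 × 905 / 3.63 = 186.9 L

187 L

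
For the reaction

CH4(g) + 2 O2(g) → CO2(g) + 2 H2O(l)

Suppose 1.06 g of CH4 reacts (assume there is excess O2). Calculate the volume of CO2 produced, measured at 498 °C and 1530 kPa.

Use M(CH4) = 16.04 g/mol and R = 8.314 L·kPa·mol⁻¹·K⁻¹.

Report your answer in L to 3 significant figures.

n(CH4) = 1.060 / 16.04 = 0.06608 mol
n(CO2) = (1/1) × 0.06608 = 0.06608 mol
V = nRT/P = 0.06608 × 8.314 × 771.15 / 1530 = 0.2769 L

0.277 L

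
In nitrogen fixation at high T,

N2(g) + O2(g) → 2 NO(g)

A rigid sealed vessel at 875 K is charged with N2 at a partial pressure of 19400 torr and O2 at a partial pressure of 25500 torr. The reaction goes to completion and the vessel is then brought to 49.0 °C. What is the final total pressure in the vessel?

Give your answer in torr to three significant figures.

Because the vessel is rigid and T is held at 875 K, work the stoichiometry in partial pressures (P_i = n_iRT/V).
P(O2) required for 19400 torr of N2 = (1/1) × 19400 = 19400 torr; available 25500 torr, so N2 is limiting.
P(O2) remaining = 25500 − (1/1) × 19400 = 6100 torr
P(gaseous products) = (2)/1 × 19400 = 38800 torr
P_total at 875 K = 6100 + 38800 = 44900 torr
Scaling to 49.0 °C: P = 44900 × 322.15/875 = 16530 torr

16500 torr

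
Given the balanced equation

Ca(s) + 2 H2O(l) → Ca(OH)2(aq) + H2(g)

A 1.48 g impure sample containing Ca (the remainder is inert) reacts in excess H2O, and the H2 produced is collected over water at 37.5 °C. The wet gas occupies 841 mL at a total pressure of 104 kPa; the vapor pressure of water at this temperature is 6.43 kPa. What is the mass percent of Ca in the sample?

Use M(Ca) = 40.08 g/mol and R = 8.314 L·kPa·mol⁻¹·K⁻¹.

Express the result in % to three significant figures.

P(H2) = 104 − 6.43 = 97.57 kPa
n(H2) = PV/RT = (97.57 × 0.8410) / (8.314 × 310.65) = 0.03177 mol
n(Ca) = (1/1) × 0.03177 = 0.03177 mol
m(Ca) = 0.03177 × 40.08 = 1.273 g
%Ca = 1.273 / 1.48 × 100 = 86.01%

86.0 %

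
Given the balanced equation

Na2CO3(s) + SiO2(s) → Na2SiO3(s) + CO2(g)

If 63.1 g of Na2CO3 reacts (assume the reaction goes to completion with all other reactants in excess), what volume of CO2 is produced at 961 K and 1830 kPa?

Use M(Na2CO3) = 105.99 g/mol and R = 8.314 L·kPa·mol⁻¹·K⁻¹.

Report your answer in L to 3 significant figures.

2.60 L

n(Na2CO3) = 63.10 / 105.99 = 0.5953 mol
n(CO2) = (1/1) × 0.5953 = 0.5953 mol
V = nRT/P = 0.5953 × 8.314 × 961 / 1830 = 2.599 L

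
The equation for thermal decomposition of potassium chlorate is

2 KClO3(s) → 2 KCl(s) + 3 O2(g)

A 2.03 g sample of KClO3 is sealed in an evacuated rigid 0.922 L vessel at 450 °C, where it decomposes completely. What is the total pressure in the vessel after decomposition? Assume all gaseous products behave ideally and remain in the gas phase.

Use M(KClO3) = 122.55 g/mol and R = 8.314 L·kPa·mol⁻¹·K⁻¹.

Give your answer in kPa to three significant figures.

162 kPa

n(KClO3) = 2.03 / 122.55 = 0.01656 mol
n(gas produced) = (3/2) × 0.01656 = 0.02484 mol
P = nRT/V = 0.02484 × 8.314 × 723.15 / 0.922 = 162.0 kPa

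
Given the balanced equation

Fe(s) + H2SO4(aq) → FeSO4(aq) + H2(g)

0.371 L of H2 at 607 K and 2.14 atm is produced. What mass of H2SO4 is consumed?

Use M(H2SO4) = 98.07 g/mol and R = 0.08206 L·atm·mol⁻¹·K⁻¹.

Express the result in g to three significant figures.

1.56 g

n(H2) = PV/RT = (2.14 × 0.371) / (0.08206 × 607) = 0.01594 mol
n(H2SO4) = (1/1) × 0.01594 = 0.01594 mol
m(H2SO4) = 0.01594 × 98.07 = 1.563 g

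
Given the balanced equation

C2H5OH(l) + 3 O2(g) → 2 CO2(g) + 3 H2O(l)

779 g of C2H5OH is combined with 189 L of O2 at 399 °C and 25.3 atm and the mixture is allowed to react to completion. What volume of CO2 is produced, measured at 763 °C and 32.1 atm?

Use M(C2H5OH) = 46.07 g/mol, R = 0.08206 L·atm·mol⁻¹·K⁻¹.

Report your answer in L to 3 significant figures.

89.6 L

n(C2H5OH) = 779 / 46.07 = 16.91 mol
n(O2) = PV/RT = (25.3 × 189) / (0.08206 × 672.15) = 86.69 mol
For 16.91 mol C2H5OH, stoichiometry requires (3/1) × 16.91 = 50.73 mol O2; 86.69 mol is available, so C2H5OH is limiting.
n(CO2) = (2/1) × 16.91 = 33.82 mol
V(CO2) = nRT/P = 33.82 × 0.08206 × 1036.15 / 32.1 = 89.58 L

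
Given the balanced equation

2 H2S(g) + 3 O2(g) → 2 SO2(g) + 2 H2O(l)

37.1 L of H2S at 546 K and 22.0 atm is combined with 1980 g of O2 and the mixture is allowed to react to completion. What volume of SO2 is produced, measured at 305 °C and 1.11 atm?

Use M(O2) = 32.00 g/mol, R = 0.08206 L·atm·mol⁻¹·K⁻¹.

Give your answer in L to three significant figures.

779 L

n(H2S) = PV/RT = (22.0 × 37.1) / (0.08206 × 546) = 18.22 mol
n(O2) = 1980 / 32.00 = 61.88 mol
For 18.22 mol H2S, stoichiometry requires (3/2) × 18.22 = 27.33 mol O2; 61.88 mol is available, so H2S is limiting.
n(SO2) = (2/2) × 18.22 = 18.22 mol
V(SO2) = nRT/P = 18.22 × 0.08206 × 578.15 / 1.11 = 778.7 L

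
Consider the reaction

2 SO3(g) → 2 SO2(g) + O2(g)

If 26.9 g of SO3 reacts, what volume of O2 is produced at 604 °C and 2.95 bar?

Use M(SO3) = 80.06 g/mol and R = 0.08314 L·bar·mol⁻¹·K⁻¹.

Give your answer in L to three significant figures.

n(SO3) = 26.90 / 80.06 = 0.3360 mol
n(O2) = (1/2) × 0.3360 = 0.1680 mol
V = nRT/P = 0.1680 × 0.08314 × 877.15 / 2.95 = 4.153 L

4.15 L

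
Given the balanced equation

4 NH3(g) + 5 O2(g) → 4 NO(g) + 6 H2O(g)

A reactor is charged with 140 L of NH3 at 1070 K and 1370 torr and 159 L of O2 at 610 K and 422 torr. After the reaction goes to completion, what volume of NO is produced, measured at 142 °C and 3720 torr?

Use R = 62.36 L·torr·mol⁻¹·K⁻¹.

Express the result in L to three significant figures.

n(NH3) = PV/RT = (1370 × 140) / (62.36 × 1070) = 2.874 mol
n(O2) = PV/RT = (422 × 159) / (62.36 × 610) = 1.764 mol
For 2.874 mol NH3, stoichiometry requires (5/4) × 2.874 = 3.593 mol O2; 1.764 mol is available, so O2 is limiting.
n(NO) = (4/5) × 1.764 = 1.411 mol
V(NO) = nRT/P = 1.411 × 62.36 × 415.15 / 3720 = 9.820 L

9.82 L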